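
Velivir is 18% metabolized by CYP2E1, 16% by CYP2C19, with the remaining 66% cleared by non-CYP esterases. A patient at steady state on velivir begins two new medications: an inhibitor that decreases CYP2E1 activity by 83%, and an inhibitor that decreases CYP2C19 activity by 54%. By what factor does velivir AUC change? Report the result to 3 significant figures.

The CYP2E1 pathway (18% of clearance) drops to 0.17× activity: 0.18 × 0.17 = 0.0306.
The CYP2C19 pathway (16% of clearance) is reduced to 0.46× activity: 0.16 × 0.46 = 0.0736.
Non-CYP routes (66%) are unchanged.
New clearance relative to baseline: 0.0306 + 0.0736 + 0.66 = 0.7642.
AUC ∝ 1/CL: fold-change = 1 / 0.7642 = 1.31.

1.31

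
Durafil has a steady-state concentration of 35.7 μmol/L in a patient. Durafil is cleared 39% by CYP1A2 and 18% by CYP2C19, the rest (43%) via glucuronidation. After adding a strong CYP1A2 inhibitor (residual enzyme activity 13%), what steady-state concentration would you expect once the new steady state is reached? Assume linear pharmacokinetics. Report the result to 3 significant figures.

54.0 μmol/L

The CYP1A2 pathway (39% of clearance) falls to 0.13× activity: 0.39 × 0.13 = 0.0507.
CYP2C19 (18%) and the residual 43% are unaffected.
New clearance relative to baseline: 0.0507 + 0.18 + 0.43 = 0.6607.
With dosing unchanged, steady-state concentration scales as 1/CL: 35.7 / 0.6607 = 54.0 μmol/L.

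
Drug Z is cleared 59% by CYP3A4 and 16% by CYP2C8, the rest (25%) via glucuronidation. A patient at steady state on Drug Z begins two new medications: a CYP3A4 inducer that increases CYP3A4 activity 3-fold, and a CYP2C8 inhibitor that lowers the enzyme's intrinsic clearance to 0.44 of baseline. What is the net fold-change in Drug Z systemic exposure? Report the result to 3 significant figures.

CYP3A4: 0.59 × 3 = 1.77
CYP2C8: 0.16 × 0.44 = 0.0704
Other: 0.25 (unchanged)
New clearance relative to baseline: 1.77 + 0.0704 + 0.25 = 2.0904.
Systemic exposure ∝ 1/CL: fold-change = 1 / 2.0904 = 0.478.

0.478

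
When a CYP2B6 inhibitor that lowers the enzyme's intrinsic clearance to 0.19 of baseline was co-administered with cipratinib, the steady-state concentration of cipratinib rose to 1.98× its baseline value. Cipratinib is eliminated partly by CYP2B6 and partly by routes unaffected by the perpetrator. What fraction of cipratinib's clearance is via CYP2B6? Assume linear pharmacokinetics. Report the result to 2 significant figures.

0.61

Call the CYP2B6 fraction fm. After the interaction, CL_new/CL_old = fm × 0.19 + (1 − fm).
Steady-state concentration ratio = 1 / (new CL fraction), so new CL fraction = 1 / 1.98 = 0.5051.
fm × 0.19 + 1 − fm = 0.5051  ⇒  fm × (0.19 − 1) = −0.4949  ⇒  fm = 0.61.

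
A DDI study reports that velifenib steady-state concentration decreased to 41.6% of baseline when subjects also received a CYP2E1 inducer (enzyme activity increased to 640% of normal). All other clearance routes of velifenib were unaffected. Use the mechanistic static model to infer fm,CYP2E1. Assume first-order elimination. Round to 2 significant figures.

0.26

CL'/CL = 1 / 0.416 = 2.404
6.4·fm + (1 − fm) = 2.404
fm = (2.404 − 1) / (6.4 − 1) = 0.26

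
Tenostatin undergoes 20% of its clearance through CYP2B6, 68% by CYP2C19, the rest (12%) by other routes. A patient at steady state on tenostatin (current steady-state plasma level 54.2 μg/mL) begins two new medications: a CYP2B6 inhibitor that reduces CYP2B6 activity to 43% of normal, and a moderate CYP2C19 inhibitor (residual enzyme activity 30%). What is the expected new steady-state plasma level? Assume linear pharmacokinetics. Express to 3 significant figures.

The CYP2B6 pathway (20% of clearance) drops to 0.43× activity: 0.2 × 0.43 = 0.086.
The CYP2C19 pathway (68% of clearance) is reduced to 0.3× activity: 0.68 × 0.3 = 0.204.
The remaining 12% of clearance is unaffected.
CL_new/CL_old = 0.086 + 0.204 + 0.12 = 0.41.
Dividing the baseline by the relative clearance: 54.2 / 0.41 = 132 μg/mL.

132 μg/mL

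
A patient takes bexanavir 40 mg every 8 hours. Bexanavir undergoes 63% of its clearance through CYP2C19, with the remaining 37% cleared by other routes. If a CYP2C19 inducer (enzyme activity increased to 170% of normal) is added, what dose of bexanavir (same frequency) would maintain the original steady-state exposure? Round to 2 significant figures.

58 mg

CYP2C19: 0.63 × 1.7 = 1.071
Other: 0.37 (unchanged)
New clearance relative to baseline: 1.071 + 0.37 = 1.441.
Css,avg = (dose rate)/CL, so holding Css fixed requires dose ∝ CL: 40 × 1.441 = 58 mg.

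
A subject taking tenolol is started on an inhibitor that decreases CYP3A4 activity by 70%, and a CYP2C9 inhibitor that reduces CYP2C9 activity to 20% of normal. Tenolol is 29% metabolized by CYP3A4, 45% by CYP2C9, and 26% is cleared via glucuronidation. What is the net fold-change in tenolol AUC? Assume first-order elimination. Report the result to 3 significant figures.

CYP3A4: 0.29 × 0.3 = 0.087
CYP2C9: 0.45 × 0.2 = 0.09
Other: 0.26 (unchanged)
CL_new/CL_old = 0.087 + 0.09 + 0.26 = 0.437.
Because AUC varies inversely with clearance, the combined effect is 1 / 0.437 = 2.29.

2.29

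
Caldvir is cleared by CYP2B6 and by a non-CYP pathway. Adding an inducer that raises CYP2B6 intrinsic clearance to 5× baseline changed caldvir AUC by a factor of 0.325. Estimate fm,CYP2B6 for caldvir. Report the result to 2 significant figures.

0.52

Call the CYP2B6 fraction fm. After the interaction, CL_new/CL_old = fm × 5 + (1 − fm).
AUC ratio = 1 / (new CL fraction), so new CL fraction = 1 / 0.325 = 3.077.
fm × 5 + 1 − fm = 3.077  ⇒  fm × (5 − 1) = 2.077  ⇒  fm = 0.52.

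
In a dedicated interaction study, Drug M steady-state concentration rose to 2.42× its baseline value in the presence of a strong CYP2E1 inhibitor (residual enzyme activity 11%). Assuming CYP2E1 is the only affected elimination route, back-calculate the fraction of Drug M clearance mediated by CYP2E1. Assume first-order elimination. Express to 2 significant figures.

Call the CYP2E1 fraction fm. After the interaction, CL_new/CL_old = fm × 0.11 + (1 − fm).
Steady-state concentration ratio = 1 / (new CL fraction), so new CL fraction = 1 / 2.42 = 0.4132.
fm × 0.11 + 1 − fm = 0.4132  ⇒  fm × (0.11 − 1) = −0.5868  ⇒  fm = 0.66.

0.66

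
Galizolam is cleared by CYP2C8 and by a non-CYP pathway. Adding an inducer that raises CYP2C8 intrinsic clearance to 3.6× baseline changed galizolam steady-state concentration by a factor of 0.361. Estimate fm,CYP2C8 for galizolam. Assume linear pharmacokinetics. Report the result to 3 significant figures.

Call the CYP2C8 fraction fm. After the interaction, CL_new/CL_old = fm × 3.6 + (1 − fm).
Steady-state concentration ratio = 1 / (new CL fraction), so new CL fraction = 1 / 0.361 = 2.77.
fm × 3.6 + 1 − fm = 2.77  ⇒  fm × (3.6 − 1) = 1.77  ⇒  fm = 0.681.

0.681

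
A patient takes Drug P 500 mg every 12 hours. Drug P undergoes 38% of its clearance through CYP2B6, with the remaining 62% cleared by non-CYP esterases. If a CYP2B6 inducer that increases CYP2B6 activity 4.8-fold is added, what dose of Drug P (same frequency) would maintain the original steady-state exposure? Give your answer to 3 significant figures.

1.22 × 10³ mg

CYP2B6: 0.38 × 4.8 = 1.824
Other: 0.62 (unchanged)
CL_new/CL_old = 1.824 + 0.62 = 2.444.
Css,avg = (dose rate)/CL, so holding Css fixed requires dose ∝ CL: 500 × 2.444 = 1.22 × 10³ mg.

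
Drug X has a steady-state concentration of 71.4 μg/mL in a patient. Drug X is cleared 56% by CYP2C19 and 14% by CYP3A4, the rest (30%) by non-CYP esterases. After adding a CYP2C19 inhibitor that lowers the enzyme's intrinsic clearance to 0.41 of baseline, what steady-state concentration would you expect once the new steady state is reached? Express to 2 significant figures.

CYP2C19: 0.56 × 0.41 = 0.2296
CYP3A4: 0.14 (unchanged)
Other: 0.3 (unchanged)
Relative clearance = 0.2296 + 0.14 + 0.3 = 0.6696.
With dosing unchanged, steady-state concentration scales as 1/CL: 71.4 / 0.6696 = 1.1 × 10² μg/mL.

1.1 × 10² μg/mL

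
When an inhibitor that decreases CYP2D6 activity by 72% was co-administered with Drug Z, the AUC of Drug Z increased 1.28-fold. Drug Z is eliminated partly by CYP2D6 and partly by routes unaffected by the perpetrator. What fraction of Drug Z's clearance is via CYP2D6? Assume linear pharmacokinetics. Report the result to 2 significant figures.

CL'/CL = 1 / 1.28 = 0.7812
0.28·fm + (1 − fm) = 0.7812
fm = (0.7812 − 1) / (0.28 − 1) = 0.30

0.30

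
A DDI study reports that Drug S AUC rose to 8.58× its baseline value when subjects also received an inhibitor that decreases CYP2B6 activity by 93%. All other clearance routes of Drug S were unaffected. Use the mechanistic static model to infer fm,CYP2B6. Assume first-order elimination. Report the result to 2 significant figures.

0.95

CL'/CL = 1 / 8.58 = 0.1166
0.07·fm + (1 − fm) = 0.1166
fm = (0.1166 − 1) / (0.07 − 1) = 0.95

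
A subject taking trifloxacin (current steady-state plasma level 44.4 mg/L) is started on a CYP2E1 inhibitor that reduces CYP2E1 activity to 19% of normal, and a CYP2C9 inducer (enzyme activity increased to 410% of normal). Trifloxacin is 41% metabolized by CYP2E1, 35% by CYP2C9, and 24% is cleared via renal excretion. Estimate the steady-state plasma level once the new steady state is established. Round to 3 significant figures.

CYP2E1: 0.41 × 0.19 = 0.0779
CYP2C9: 0.35 × 4.1 = 1.435
Other: 0.24 (unchanged)
Relative clearance = 0.0779 + 1.435 + 0.24 = 1.7529.
New steady-state plasma level = 44.4 / 1.7529 = 25.3 mg/L (concentration scales inversely with clearance).

25.3 mg/L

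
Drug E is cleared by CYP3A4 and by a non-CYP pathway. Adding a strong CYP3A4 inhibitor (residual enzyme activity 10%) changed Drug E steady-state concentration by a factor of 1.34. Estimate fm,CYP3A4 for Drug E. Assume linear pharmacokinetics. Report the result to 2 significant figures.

Call the CYP3A4 fraction fm. After the interaction, CL_new/CL_old = fm × 0.1 + (1 − fm).
Steady-state concentration ratio = 1 / (new CL fraction), so new CL fraction = 1 / 1.34 = 0.7463.
fm × 0.1 + 1 − fm = 0.7463  ⇒  fm × (0.1 − 1) = −0.2537  ⇒  fm = 0.28.

0.28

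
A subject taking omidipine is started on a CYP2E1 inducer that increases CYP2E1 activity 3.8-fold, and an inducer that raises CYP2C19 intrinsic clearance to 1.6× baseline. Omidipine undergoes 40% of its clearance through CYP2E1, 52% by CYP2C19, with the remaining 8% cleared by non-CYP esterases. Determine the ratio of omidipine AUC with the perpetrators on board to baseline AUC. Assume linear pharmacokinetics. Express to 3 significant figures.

The CYP2E1 pathway (40% of clearance) rises to 3.8× activity: 0.4 × 3.8 = 1.52.
The CYP2C19 pathway (52% of clearance) rises to 1.6× activity: 0.52 × 1.6 = 0.832.
Non-CYP routes (8%) are unchanged.
New clearance relative to baseline: 1.52 + 0.832 + 0.08 = 2.432.
Because AUC varies inversely with clearance, the combined effect is 1 / 2.432 = 0.411.

0.411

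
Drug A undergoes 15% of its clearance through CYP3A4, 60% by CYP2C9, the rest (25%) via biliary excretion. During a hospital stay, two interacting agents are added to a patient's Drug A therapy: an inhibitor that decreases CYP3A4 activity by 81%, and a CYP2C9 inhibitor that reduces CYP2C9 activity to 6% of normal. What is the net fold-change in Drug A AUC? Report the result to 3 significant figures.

3.18

CYP3A4: 0.15 × 0.19 = 0.0285
CYP2C9: 0.6 × 0.06 = 0.036
Other: 0.25 (unchanged)
New clearance relative to baseline: 0.0285 + 0.036 + 0.25 = 0.3145.
Net AUC ratio = 1 / 0.3145 = 3.18.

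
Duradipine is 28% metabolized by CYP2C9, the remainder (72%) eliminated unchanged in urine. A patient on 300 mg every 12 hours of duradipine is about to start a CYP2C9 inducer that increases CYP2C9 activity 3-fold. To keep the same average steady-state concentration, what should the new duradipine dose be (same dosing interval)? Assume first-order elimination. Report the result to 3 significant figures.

468 mg

The CYP2C9 pathway (28% of clearance) increases to 3× activity: 0.28 × 3 = 0.84.
The remaining 72% of clearance is unaffected.
New clearance relative to baseline: 0.84 + 0.72 = 1.56.
Exposure is unchanged when dose changes in proportion to clearance. New dose = 300 mg × 1.56 = 468 mg.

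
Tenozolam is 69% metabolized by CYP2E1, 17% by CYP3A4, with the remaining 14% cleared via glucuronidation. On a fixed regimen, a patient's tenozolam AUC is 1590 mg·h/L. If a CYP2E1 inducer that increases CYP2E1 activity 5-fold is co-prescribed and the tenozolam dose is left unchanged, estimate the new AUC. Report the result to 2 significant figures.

The CYP2E1 pathway (69% of clearance) is boosted to 5× activity: 0.69 × 5 = 3.45.
CYP3A4 (17%) and the residual 14% are unaffected.
CL_new/CL_old = 3.45 + 0.17 + 0.14 = 3.76.
AUC ∝ 1/CL, so new value = 1590 / 3.76 = 4.2 × 10² mg·h/L.

4.2 × 10² mg·h/L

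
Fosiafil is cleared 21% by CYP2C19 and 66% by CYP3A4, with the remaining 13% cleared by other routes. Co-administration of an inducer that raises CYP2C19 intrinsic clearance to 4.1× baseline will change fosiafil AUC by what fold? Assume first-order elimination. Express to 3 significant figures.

The CYP2C19 pathway (21% of clearance) rises to 4.1× activity: 0.21 × 4.1 = 0.861.
CYP3A4 (66%) and the residual 13% are unaffected.
Relative clearance = 0.861 + 0.66 + 0.13 = 1.651.
Since AUC ∝ 1/CL, the ratio is 1 / 1.651 = 0.606.

0.606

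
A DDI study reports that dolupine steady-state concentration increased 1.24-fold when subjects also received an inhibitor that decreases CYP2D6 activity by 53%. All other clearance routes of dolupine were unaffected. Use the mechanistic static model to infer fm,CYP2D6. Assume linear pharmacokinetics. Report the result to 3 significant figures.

0.365

Let x = fm,CYP2D6. Because steady-state concentration ∝ 1/CL, relative clearance fell to 1/1.24 = 0.8065.
Only the CYP2D6 route changed, so 0.8065 = x·0.47 + (1 − x), giving x = 0.365.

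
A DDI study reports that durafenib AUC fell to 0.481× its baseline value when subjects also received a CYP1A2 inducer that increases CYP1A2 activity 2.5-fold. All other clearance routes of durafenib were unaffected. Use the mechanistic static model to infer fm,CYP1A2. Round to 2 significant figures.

0.72

Call the CYP1A2 fraction fm. After the interaction, CL_new/CL_old = fm × 2.5 + (1 − fm).
AUC ratio = 1 / (new CL fraction), so new CL fraction = 1 / 0.481 = 2.079.
fm × 2.5 + 1 − fm = 2.079  ⇒  fm × (2.5 − 1) = 1.079  ⇒  fm = 0.72.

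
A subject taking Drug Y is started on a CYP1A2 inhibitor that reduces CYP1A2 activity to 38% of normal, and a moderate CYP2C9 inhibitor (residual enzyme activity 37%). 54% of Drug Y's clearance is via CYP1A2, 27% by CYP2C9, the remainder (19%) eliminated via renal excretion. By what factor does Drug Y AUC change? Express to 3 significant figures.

CYP1A2: 0.54 × 0.38 = 0.2052
CYP2C9: 0.27 × 0.37 = 0.0999
Other: 0.19 (unchanged)
CL_new/CL_old = 0.2052 + 0.0999 + 0.19 = 0.4951.
Net AUC ratio = 1 / 0.4951 = 2.02.

2.02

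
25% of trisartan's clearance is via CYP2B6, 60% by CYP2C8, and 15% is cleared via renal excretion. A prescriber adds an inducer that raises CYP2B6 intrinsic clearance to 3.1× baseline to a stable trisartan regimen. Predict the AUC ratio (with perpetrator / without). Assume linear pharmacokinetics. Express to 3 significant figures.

0.656

CYP2B6: 0.25 × 3.1 = 0.775
CYP2C8: 0.6 (unchanged)
Other: 0.15 (unchanged)
Relative clearance = 0.775 + 0.6 + 0.15 = 1.525.
AUC is inversely proportional to clearance, so the fold-change is 1 / 1.525 = 0.656.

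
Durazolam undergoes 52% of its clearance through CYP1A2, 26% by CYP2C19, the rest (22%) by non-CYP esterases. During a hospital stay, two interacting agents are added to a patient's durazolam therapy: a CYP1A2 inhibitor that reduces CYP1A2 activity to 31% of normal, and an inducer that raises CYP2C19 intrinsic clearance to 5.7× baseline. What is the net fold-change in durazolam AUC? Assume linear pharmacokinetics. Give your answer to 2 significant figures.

CYP1A2: 0.52 × 0.31 = 0.1612
CYP2C19: 0.26 × 5.7 = 1.482
Other: 0.22 (unchanged)
CL_new/CL_old = 0.1612 + 1.482 + 0.22 = 1.8632.
AUC ∝ 1/CL: fold-change = 1 / 1.8632 = 0.54.

0.54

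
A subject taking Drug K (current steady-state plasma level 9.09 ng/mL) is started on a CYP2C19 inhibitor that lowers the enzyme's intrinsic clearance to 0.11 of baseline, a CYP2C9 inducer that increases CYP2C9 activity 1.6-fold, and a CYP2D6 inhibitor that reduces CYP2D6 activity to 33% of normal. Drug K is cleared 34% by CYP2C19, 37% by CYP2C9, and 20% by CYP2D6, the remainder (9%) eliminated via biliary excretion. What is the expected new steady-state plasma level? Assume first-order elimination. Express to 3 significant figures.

CYP2C19: 0.34 × 0.11 = 0.0374
CYP2C9: 0.37 × 1.6 = 0.592
CYP2D6: 0.2 × 0.33 = 0.066
Other: 0.09 (unchanged)
New clearance relative to baseline: 0.0374 + 0.592 + 0.066 + 0.09 = 0.7854.
Steady-state plasma level ∝ 1/CL: new value = 9.09 / 0.7854 = 11.6 ng/mL.

11.6 ng/mL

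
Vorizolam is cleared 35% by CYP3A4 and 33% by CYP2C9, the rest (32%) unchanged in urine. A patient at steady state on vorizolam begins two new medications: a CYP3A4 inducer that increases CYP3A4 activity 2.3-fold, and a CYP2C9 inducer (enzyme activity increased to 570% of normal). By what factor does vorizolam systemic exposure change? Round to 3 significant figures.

0.333

CYP3A4: 0.35 × 2.3 = 0.805
CYP2C9: 0.33 × 5.7 = 1.881
Other: 0.32 (unchanged)
New clearance relative to baseline: 0.805 + 1.881 + 0.32 = 3.006.
Systemic exposure ∝ 1/CL: fold-change = 1 / 3.006 = 0.333.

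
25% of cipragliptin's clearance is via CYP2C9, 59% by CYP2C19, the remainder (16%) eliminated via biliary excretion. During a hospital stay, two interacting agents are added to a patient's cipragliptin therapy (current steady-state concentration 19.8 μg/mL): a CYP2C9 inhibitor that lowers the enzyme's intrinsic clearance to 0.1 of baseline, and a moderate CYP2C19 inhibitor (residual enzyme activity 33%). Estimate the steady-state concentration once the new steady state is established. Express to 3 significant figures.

52.1 μg/mL

The CYP2C9 pathway (25% of clearance) falls to 0.1× activity: 0.25 × 0.1 = 0.025.
The CYP2C19 pathway (59% of clearance) is reduced to 0.33× activity: 0.59 × 0.33 = 0.1947.
Non-CYP routes (16%) are unchanged.
CL_new/CL_old = 0.025 + 0.1947 + 0.16 = 0.3797.
New steady-state concentration = 19.8 / 0.3797 = 52.1 μg/mL (concentration scales inversely with clearance).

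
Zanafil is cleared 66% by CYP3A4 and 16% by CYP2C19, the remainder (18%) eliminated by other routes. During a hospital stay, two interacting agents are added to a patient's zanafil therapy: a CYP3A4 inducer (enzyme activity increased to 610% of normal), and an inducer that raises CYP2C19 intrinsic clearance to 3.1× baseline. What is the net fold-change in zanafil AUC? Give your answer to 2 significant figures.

0.21

The CYP3A4 pathway (66% of clearance) increases to 6.1× activity: 0.66 × 6.1 = 4.026.
The CYP2C19 pathway (16% of clearance) is boosted to 3.1× activity: 0.16 × 3.1 = 0.496.
Non-CYP routes (18%) are unchanged.
Relative clearance = 4.026 + 0.496 + 0.18 = 4.702.
Net AUC ratio = 1 / 4.702 = 0.21.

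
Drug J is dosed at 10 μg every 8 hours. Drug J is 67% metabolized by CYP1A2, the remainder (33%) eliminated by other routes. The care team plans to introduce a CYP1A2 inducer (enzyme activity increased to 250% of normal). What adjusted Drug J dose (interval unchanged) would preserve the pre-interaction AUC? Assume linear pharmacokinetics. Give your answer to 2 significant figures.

20 μg

The CYP1A2 pathway (67% of clearance) rises to 2.5× activity: 0.67 × 2.5 = 1.675.
Non-CYP routes (33%) are unchanged.
New clearance relative to baseline: 1.675 + 0.33 = 2.005.
To maintain the same steady-state level, dose must scale with clearance: new dose = 10 × 2.005 = 20 μg.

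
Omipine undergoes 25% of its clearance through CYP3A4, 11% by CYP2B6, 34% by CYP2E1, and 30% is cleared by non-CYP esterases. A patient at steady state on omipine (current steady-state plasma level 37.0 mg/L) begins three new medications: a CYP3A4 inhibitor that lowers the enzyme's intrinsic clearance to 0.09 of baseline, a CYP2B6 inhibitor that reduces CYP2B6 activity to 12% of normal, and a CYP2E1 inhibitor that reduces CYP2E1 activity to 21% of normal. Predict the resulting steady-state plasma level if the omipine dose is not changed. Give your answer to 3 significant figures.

90.9 mg/L

The CYP3A4 pathway (25% of clearance) drops to 0.09× activity: 0.25 × 0.09 = 0.0225.
The CYP2B6 pathway (11% of clearance) drops to 0.12× activity: 0.11 × 0.12 = 0.0132.
The CYP2E1 pathway (34% of clearance) falls to 0.21× activity: 0.34 × 0.21 = 0.0714.
Non-CYP routes (30%) are unchanged.
Relative clearance = 0.0225 + 0.0132 + 0.0714 + 0.3 = 0.4071.
New steady-state plasma level = 37.0 / 0.4071 = 90.9 mg/L (concentration scales inversely with clearance).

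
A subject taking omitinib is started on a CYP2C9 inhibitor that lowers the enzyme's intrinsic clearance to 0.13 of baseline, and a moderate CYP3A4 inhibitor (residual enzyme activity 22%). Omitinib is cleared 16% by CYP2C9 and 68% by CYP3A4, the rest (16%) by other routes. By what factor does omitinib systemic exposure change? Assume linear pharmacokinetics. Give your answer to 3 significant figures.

3.03

CYP2C9: 0.16 × 0.13 = 0.0208
CYP3A4: 0.68 × 0.22 = 0.1496
Other: 0.16 (unchanged)
New clearance relative to baseline: 0.0208 + 0.1496 + 0.16 = 0.3304.
Systemic exposure ∝ 1/CL: fold-change = 1 / 0.3304 = 3.03.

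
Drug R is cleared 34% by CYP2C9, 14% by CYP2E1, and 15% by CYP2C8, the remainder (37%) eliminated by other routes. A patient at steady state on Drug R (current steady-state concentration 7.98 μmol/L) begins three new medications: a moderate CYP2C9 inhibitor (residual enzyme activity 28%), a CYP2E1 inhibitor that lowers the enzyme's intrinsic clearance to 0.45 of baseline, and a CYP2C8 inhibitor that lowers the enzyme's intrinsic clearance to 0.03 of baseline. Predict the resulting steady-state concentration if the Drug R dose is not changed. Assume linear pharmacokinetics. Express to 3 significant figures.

The CYP2C9 pathway (34% of clearance) is reduced to 0.28× activity: 0.34 × 0.28 = 0.0952.
The CYP2E1 pathway (14% of clearance) drops to 0.45× activity: 0.14 × 0.45 = 0.063.
The CYP2C8 pathway (15% of clearance) falls to 0.03× activity: 0.15 × 0.03 = 0.0045.
Non-CYP routes (37%) are unchanged.
Relative clearance = 0.0952 + 0.063 + 0.0045 + 0.37 = 0.5327.
Dividing the baseline by the relative clearance: 7.98 / 0.5327 = 15.0 μmol/L.

15.0 μmol/L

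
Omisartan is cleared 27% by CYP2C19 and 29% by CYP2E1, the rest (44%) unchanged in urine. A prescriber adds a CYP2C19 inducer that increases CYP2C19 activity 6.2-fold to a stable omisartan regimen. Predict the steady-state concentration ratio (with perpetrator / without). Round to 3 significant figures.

The CYP2C19 pathway (27% of clearance) rises to 6.2× activity: 0.27 × 6.2 = 1.674.
CYP2E1 (29%) and the residual 44% are unaffected.
New clearance relative to baseline: 1.674 + 0.29 + 0.44 = 2.404.
Since steady-state concentration ∝ 1/CL, the ratio is 1 / 2.404 = 0.416.

0.416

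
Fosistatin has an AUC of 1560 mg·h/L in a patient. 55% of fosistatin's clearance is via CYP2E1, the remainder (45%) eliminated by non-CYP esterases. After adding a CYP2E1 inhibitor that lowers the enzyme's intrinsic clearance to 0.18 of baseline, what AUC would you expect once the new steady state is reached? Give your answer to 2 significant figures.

The CYP2E1 pathway (55% of clearance) is reduced to 0.18× activity: 0.55 × 0.18 = 0.099.
Non-CYP routes (45%) are unchanged.
CL_new/CL_old = 0.099 + 0.45 = 0.549.
AUC ∝ 1/CL, so new value = 1560 / 0.549 = 2.8 × 10³ mg·h/L.

2.8 × 10³ mg·h/L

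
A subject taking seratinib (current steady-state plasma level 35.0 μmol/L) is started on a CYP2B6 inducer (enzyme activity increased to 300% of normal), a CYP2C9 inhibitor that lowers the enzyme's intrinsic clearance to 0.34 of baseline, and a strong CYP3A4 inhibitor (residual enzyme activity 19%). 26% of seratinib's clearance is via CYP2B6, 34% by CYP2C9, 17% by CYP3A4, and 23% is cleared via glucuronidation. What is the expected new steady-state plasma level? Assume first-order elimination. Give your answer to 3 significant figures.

CYP2B6: 0.26 × 3 = 0.78
CYP2C9: 0.34 × 0.34 = 0.1156
CYP3A4: 0.17 × 0.19 = 0.0323
Other: 0.23 (unchanged)
Relative clearance = 0.78 + 0.1156 + 0.0323 + 0.23 = 1.1579.
New steady-state plasma level = 35.0 / 1.1579 = 30.2 μmol/L (concentration scales inversely with clearance).

30.2 μmol/L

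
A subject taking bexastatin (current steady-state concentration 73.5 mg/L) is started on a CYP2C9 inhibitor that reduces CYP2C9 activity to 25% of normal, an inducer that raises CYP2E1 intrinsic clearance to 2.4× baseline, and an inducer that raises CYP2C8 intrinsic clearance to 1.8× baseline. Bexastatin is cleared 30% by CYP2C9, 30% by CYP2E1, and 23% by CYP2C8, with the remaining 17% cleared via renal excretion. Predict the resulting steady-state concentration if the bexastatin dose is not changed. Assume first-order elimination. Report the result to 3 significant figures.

The CYP2C9 pathway (30% of clearance) is reduced to 0.25× activity: 0.3 × 0.25 = 0.075.
The CYP2E1 pathway (30% of clearance) increases to 2.4× activity: 0.3 × 2.4 = 0.72.
The CYP2C8 pathway (23% of clearance) increases to 1.8× activity: 0.23 × 1.8 = 0.414.
The remaining 17% of clearance is unaffected.
Relative clearance = 0.075 + 0.72 + 0.414 + 0.17 = 1.379.
New steady-state concentration = 73.5 / 1.379 = 53.3 mg/L (concentration scales inversely with clearance).

53.3 mg/L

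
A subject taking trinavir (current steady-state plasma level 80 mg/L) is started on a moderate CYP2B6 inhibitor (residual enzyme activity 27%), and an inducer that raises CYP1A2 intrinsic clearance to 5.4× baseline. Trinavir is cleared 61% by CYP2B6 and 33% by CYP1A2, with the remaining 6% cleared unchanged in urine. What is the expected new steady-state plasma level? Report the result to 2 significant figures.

40 mg/L

The CYP2B6 pathway (61% of clearance) is reduced to 0.27× activity: 0.61 × 0.27 = 0.1647.
The CYP1A2 pathway (33% of clearance) increases to 5.4× activity: 0.33 × 5.4 = 1.782.
The remaining 6% of clearance is unaffected.
CL_new/CL_old = 0.1647 + 1.782 + 0.06 = 2.0067.
Steady-state plasma level ∝ 1/CL: new value = 80 / 2.0067 = 40 mg/L.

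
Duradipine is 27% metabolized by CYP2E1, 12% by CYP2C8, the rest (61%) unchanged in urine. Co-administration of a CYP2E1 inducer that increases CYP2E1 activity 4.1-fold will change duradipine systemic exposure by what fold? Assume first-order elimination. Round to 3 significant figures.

The CYP2E1 pathway (27% of clearance) rises to 4.1× activity: 0.27 × 4.1 = 1.107.
CYP2C8 (12%) and the residual 61% are unaffected.
Relative clearance = 1.107 + 0.12 + 0.61 = 1.837.
Since systemic exposure ∝ 1/CL, the ratio is 1 / 1.837 = 0.544.

0.544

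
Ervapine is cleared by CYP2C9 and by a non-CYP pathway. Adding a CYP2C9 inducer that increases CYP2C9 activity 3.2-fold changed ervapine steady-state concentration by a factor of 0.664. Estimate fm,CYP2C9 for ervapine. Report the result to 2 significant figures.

0.23

CL'/CL = 1 / 0.664 = 1.506
3.2·fm + (1 − fm) = 1.506
fm = (1.506 − 1) / (3.2 − 1) = 0.23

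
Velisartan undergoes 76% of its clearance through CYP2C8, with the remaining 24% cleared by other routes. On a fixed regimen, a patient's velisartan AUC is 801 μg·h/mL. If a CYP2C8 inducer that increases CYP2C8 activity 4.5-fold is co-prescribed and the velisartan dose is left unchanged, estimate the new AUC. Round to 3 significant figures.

219 μg·h/mL

The CYP2C8 pathway (76% of clearance) increases to 4.5× activity: 0.76 × 4.5 = 3.42.
The remaining 24% of clearance is unaffected.
CL_new/CL_old = 3.42 + 0.24 = 3.66.
AUC ∝ 1/CL, so new value = 801 / 3.66 = 219 μg·h/mL.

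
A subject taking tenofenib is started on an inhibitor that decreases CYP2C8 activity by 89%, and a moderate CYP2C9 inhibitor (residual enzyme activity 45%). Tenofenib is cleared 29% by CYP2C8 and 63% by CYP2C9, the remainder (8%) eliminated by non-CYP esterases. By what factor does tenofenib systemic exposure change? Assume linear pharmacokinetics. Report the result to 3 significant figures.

2.53

The CYP2C8 pathway (29% of clearance) drops to 0.11× activity: 0.29 × 0.11 = 0.0319.
The CYP2C9 pathway (63% of clearance) drops to 0.45× activity: 0.63 × 0.45 = 0.2835.
The remaining 8% of clearance is unaffected.
Relative clearance = 0.0319 + 0.2835 + 0.08 = 0.3954.
Net systemic exposure ratio = 1 / 0.3954 = 2.53.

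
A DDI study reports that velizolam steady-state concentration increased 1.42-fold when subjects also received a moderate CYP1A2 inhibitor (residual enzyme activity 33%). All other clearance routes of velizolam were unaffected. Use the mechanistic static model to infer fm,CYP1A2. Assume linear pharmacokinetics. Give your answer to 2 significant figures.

CL'/CL = 1 / 1.42 = 0.7042
0.33·fm + (1 − fm) = 0.7042
fm = (0.7042 − 1) / (0.33 − 1) = 0.44

0.44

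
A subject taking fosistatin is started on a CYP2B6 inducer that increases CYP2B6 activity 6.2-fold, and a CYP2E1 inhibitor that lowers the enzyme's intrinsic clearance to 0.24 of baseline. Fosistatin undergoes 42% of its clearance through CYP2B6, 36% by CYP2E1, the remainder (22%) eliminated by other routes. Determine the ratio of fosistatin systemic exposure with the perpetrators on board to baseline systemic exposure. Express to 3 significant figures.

The CYP2B6 pathway (42% of clearance) is boosted to 6.2× activity: 0.42 × 6.2 = 2.604.
The CYP2E1 pathway (36% of clearance) is reduced to 0.24× activity: 0.36 × 0.24 = 0.0864.
The remaining 22% of clearance is unaffected.
New clearance relative to baseline: 2.604 + 0.0864 + 0.22 = 2.9104.
Because systemic exposure varies inversely with clearance, the combined effect is 1 / 2.9104 = 0.344.

0.344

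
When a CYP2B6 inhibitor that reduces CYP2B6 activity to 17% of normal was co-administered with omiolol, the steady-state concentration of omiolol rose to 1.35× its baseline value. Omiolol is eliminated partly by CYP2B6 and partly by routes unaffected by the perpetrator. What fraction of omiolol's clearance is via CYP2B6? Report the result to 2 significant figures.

CL'/CL = 1 / 1.35 = 0.7407
0.17·fm + (1 − fm) = 0.7407
fm = (0.7407 − 1) / (0.17 − 1) = 0.31

0.31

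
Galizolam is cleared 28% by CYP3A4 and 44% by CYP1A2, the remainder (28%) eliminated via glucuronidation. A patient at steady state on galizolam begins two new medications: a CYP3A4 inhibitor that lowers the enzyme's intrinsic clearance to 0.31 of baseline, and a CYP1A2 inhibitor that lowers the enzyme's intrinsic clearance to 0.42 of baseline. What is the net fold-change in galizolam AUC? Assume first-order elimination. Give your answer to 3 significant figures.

1.81

The CYP3A4 pathway (28% of clearance) drops to 0.31× activity: 0.28 × 0.31 = 0.0868.
The CYP1A2 pathway (44% of clearance) is reduced to 0.42× activity: 0.44 × 0.42 = 0.1848.
The remaining 28% of clearance is unaffected.
New clearance relative to baseline: 0.0868 + 0.1848 + 0.28 = 0.5516.
Net AUC ratio = 1 / 0.5516 = 1.81.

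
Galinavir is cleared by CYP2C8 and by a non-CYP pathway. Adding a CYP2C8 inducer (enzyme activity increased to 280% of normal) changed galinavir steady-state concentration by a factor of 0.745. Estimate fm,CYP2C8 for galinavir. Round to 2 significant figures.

CL'/CL = 1 / 0.745 = 1.342
2.8·fm + (1 − fm) = 1.342
fm = (1.342 − 1) / (2.8 − 1) = 0.19

0.19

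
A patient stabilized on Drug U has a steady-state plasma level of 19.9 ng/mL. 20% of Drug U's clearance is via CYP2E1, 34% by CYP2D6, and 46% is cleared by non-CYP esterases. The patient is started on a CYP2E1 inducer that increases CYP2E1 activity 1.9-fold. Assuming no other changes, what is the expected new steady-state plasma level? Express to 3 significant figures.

CYP2E1: 0.2 × 1.9 = 0.38
CYP2D6: 0.34 (unchanged)
Other: 0.46 (unchanged)
CL_new/CL_old = 0.38 + 0.34 + 0.46 = 1.18.
Steady-state plasma level ∝ 1/CL, so new value = 19.9 / 1.18 = 16.9 ng/mL.

16.9 ng/mL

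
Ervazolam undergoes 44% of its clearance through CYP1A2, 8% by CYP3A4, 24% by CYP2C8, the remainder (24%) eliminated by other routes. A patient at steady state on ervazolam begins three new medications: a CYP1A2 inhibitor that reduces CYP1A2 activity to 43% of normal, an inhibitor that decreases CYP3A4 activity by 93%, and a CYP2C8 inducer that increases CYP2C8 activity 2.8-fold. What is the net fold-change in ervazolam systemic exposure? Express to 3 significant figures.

0.904

The CYP1A2 pathway (44% of clearance) is reduced to 0.43× activity: 0.44 × 0.43 = 0.1892.
The CYP3A4 pathway (8% of clearance) is reduced to 0.07× activity: 0.08 × 0.07 = 0.0056.
The CYP2C8 pathway (24% of clearance) increases to 2.8× activity: 0.24 × 2.8 = 0.672.
Non-CYP routes (24%) are unchanged.
CL_new/CL_old = 0.1892 + 0.0056 + 0.672 + 0.24 = 1.1068.
Because systemic exposure varies inversely with clearance, the combined effect is 1 / 1.1068 = 0.904.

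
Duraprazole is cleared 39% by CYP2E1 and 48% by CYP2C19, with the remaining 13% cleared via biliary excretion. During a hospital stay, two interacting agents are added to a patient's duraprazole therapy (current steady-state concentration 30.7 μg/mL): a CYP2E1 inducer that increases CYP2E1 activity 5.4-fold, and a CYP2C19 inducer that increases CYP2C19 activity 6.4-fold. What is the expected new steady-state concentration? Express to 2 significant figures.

The CYP2E1 pathway (39% of clearance) is boosted to 5.4× activity: 0.39 × 5.4 = 2.106.
The CYP2C19 pathway (48% of clearance) rises to 6.4× activity: 0.48 × 6.4 = 3.072.
Non-CYP routes (13%) are unchanged.
Relative clearance = 2.106 + 3.072 + 0.13 = 5.308.
Steady-state concentration ∝ 1/CL: new value = 30.7 / 5.308 = 5.8 μg/mL.

5.8 μg/mL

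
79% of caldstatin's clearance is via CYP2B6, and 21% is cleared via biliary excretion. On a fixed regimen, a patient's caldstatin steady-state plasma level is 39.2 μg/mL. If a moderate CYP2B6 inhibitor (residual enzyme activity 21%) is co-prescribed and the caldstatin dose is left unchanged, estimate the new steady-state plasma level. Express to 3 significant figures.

104 μg/mL

The CYP2B6 pathway (79% of clearance) drops to 0.21× activity: 0.79 × 0.21 = 0.1659.
Non-CYP routes (21%) are unchanged.
New clearance relative to baseline: 0.1659 + 0.21 = 0.3759.
With dosing unchanged, steady-state plasma level scales as 1/CL: 39.2 / 0.3759 = 104 μg/mL.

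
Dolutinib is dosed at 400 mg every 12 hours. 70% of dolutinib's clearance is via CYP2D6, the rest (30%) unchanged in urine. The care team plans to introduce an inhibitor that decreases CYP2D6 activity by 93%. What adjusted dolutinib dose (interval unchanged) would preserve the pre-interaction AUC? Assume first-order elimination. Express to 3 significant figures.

The CYP2D6 pathway (70% of clearance) falls to 0.07× activity: 0.7 × 0.07 = 0.049.
The remaining 30% of clearance is unaffected.
CL_new/CL_old = 0.049 + 0.3 = 0.349.
Css,avg = (dose rate)/CL, so holding Css fixed requires dose ∝ CL: 400 × 0.349 = 140 mg.

140 mg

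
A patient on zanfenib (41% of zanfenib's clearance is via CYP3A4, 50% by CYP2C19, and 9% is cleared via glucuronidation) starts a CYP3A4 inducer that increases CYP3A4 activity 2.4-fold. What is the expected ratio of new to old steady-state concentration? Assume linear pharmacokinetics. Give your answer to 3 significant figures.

The CYP3A4 pathway (41% of clearance) rises to 2.4× activity: 0.41 × 2.4 = 0.984.
CYP2C19 (50%) and the residual 9% are unaffected.
Relative clearance = 0.984 + 0.5 + 0.09 = 1.574.
Steady-state concentration is inversely proportional to clearance, so the fold-change is 1 / 1.574 = 0.635.

0.635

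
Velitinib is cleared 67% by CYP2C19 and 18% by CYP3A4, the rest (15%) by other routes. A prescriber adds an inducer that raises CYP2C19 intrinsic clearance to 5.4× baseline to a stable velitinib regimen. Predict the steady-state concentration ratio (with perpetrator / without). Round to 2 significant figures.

0.25

The CYP2C19 pathway (67% of clearance) is boosted to 5.4× activity: 0.67 × 5.4 = 3.618.
CYP3A4 (18%) and the residual 15% are unaffected.
New clearance relative to baseline: 3.618 + 0.18 + 0.15 = 3.948.
Steady-state concentration ratio = CL_old/CL_new = 1 / 3.948 = 0.25.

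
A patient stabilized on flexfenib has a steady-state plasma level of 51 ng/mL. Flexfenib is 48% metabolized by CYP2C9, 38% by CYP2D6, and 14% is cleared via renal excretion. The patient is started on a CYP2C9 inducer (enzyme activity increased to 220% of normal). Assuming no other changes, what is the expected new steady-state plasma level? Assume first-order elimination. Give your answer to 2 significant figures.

The CYP2C9 pathway (48% of clearance) rises to 2.2× activity: 0.48 × 2.2 = 1.056.
CYP2D6 (38%) and the residual 14% are unaffected.
Relative clearance = 1.056 + 0.38 + 0.14 = 1.576.
With dosing unchanged, steady-state plasma level scales as 1/CL: 51 / 1.576 = 32 ng/mL.

32 ng/mL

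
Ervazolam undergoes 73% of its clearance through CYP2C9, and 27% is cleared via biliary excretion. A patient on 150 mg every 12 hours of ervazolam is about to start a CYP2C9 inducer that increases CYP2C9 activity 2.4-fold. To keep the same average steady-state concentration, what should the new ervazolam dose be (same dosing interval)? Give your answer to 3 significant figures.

303 mg

The CYP2C9 pathway (73% of clearance) rises to 2.4× activity: 0.73 × 2.4 = 1.752.
The remaining 27% of clearance is unaffected.
New clearance relative to baseline: 1.752 + 0.27 = 2.022.
To maintain the same steady-state level, dose must scale with clearance: new dose = 150 × 2.022 = 303 mg.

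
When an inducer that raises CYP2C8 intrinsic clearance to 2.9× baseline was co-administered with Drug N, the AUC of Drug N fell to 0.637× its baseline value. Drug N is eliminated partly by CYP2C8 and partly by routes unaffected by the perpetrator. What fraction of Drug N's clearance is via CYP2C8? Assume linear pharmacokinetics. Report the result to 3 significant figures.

0.300

Write x for the fraction cleared via CYP2C8. The observed AUC change means clearance rose to 1/0.637 = 1.57 of baseline.
Setting x·2.9 + (1 − x) = 1.57 and solving: x = (1.57 − 1)/(2.9 − 1) = 0.300.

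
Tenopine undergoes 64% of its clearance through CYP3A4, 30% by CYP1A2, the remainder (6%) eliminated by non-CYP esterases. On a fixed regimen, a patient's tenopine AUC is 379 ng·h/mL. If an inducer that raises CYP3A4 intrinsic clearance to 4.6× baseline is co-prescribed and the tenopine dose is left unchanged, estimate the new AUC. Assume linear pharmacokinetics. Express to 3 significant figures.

The CYP3A4 pathway (64% of clearance) rises to 4.6× activity: 0.64 × 4.6 = 2.944.
CYP1A2 (30%) and the residual 6% are unaffected.
CL_new/CL_old = 2.944 + 0.3 + 0.06 = 3.304.
New AUC = baseline ÷ relative clearance = 379 / 3.304 = 115 ng·h/mL.

115 ng·h/mL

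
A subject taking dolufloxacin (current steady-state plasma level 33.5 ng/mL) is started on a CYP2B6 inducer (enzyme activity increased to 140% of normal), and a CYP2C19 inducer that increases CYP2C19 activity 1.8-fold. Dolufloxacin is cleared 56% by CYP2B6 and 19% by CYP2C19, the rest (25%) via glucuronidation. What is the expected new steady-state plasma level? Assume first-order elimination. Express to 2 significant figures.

24 ng/mL

The CYP2B6 pathway (56% of clearance) increases to 1.4× activity: 0.56 × 1.4 = 0.784.
The CYP2C19 pathway (19% of clearance) rises to 1.8× activity: 0.19 × 1.8 = 0.342.
Non-CYP routes (25%) are unchanged.
CL_new/CL_old = 0.784 + 0.342 + 0.25 = 1.376.
Dividing the baseline by the relative clearance: 33.5 / 1.376 = 24 ng/mL.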